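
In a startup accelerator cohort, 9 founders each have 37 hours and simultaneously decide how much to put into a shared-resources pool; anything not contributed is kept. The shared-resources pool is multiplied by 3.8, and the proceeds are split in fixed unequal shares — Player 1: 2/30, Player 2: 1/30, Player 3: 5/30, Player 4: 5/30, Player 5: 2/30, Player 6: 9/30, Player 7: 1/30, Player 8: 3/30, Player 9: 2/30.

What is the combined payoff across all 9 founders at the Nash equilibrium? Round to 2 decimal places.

436.60 hours

Player j's private return per contributed unit is 3.8 × (j's share). Contributing is weakly dominant for j when that share is at least 1/3.8 = 0.2632, and contributing 0 is dominant otherwise.
Only Player 6 (9/30) clears that bar, contributing 37; the remaining 8 contribute 0. Total contributed: 37.
The shared-resources pool pays out 3.8 × 37 = 140.60 in total (split across the unequal shares, but the aggregate is all that matters for the group sum).
The 8 free-riders keep 37 each, adding 296. Group total = 296 + 140.60 = 436.60.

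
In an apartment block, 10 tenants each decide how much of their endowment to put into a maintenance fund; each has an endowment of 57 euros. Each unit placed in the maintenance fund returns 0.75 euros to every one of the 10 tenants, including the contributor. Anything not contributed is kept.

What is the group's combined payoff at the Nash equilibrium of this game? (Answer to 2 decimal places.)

570.00 euros

The private return per contributed unit is 0.75 < 1, so contributing 0 is dominant for every player. At the Nash equilibrium everyone keeps their 57, and the group total is 10 × 57 = 570.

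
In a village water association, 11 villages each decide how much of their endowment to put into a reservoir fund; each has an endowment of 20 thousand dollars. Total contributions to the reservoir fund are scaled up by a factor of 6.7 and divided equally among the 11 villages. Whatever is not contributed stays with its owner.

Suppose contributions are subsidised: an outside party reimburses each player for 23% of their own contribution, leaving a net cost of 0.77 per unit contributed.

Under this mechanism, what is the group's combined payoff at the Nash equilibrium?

220.00 thousand dollars

With the mechanism, a contributed unit returns (6.7/11) / 0.77 = 0.7910 per unit of net cost — still below 1 — so contributing 0 remains dominant for every player.
Everyone keeps their endowment and the group total is 11 × 20 = 220.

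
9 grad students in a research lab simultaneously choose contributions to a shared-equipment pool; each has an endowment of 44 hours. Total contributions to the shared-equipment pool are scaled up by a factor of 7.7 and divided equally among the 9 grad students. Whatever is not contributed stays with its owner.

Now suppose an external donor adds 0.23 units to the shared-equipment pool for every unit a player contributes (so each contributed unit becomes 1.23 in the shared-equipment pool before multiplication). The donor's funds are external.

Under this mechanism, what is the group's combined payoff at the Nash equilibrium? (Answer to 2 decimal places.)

3750.52 hours

The effective private return per unit is now 7.7 × 1.23 / 9 = 1.0523 > 1, so every player's dominant strategy flips to full contribution.
So the Nash equilibrium is full contribution by all 9; the group earns 7.7 × 1.23 × 396 = 3750.52.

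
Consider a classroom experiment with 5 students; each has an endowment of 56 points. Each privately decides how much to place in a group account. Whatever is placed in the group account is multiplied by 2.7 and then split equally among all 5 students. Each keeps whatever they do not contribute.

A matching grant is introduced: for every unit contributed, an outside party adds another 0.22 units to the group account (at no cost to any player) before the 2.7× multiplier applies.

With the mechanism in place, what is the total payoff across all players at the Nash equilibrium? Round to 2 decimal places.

280.00 points

Even with the mechanism, each unit contributed returns only 2.7 × 1.22 / 5 = 0.6588 per unit of net cost, so contributing nothing is still dominant.
Everyone keeps their endowment and the group total is 5 × 56 = 280.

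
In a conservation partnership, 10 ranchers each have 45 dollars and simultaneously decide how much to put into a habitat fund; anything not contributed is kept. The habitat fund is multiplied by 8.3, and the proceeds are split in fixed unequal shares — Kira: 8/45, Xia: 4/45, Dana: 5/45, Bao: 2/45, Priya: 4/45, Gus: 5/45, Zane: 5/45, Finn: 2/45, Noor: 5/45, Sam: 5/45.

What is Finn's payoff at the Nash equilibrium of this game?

Each unit j contributes comes back to j as 8.3 × (j's share), so j prefers to contribute only if that share exceeds 1/8.3 = 0.1205; otherwise keeping the unit dominates.
Kira alone (share 8/45) is above the threshold, contributing 45; the remaining 9 contribute 0. Total contributed: 45.
Finn keeps 45 and receives 8.3 × 45 × 2/45 = 16.60 from the habitat fund, for a payoff of 61.60.

61.60 dollars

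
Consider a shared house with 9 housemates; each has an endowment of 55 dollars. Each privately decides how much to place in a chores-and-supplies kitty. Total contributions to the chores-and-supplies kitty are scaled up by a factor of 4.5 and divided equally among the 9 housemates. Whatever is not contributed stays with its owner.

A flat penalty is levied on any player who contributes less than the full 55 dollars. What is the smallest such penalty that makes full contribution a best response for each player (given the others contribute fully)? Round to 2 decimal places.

Given the others contribute fully, the best deviation is to contribute 0 (any partial contribution still incurs the fine and gives up units whose private return 0.5000 is below 1).
Deviating from 55 to 0 saves 55 dollars but forfeits the deviator's share of the drop in the chores-and-supplies kitty: 4.5/9 × 55 = 27.50.
So the deviation gain is 55 − 27.50 = 27.50, and the fine must be at least 27.50 dollars to wipe it out.

27.50 dollars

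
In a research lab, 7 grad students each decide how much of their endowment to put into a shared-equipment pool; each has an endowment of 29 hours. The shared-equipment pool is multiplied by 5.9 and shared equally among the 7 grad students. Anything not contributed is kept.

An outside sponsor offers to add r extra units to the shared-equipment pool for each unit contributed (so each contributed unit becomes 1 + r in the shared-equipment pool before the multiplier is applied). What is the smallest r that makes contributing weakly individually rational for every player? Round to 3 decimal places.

0.186

With matching at rate r, one contributed unit becomes (1 + r) in the shared-equipment pool and returns 5.9 × (1 + r) / 7 to the contributor.
Setting this equal to 1: 1 + r = 7/5.9 = 1.1864.
So the minimum matching rate is r = 1.1864 − 1 = 0.186.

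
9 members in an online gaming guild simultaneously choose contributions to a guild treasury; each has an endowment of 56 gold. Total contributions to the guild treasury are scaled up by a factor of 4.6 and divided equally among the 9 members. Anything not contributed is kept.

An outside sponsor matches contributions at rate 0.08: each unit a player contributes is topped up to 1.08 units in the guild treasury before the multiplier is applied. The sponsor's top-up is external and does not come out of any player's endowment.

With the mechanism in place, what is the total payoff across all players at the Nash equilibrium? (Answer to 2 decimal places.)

The effective private return is 4.6 × 1.08 / 9 = 0.5520, which is still under 1, so the mechanism doesn't change anyone's dominant strategy: zero contribution.
At the Nash equilibrium no one contributes; group total payoff = 9 × 56 = 504.

504.00 gold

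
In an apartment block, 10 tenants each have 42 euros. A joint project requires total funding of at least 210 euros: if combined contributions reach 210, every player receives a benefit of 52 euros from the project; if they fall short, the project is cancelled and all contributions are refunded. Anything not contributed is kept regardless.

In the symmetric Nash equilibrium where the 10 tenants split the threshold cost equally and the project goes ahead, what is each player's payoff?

Equal share of the threshold: 210/10 = 21.
At this profile no one gains by cutting their contribution: any cut drops the total below 210, the project is cancelled, contributions are refunded, and the deviator ends with 42, which is less than 42 − 21 + 52 = 73. Contributing more than 21 just wastes the excess. So contributing exactly 21 is a best response.
Each player's payoff: 42 − 21 + 52 = 73.

73 euros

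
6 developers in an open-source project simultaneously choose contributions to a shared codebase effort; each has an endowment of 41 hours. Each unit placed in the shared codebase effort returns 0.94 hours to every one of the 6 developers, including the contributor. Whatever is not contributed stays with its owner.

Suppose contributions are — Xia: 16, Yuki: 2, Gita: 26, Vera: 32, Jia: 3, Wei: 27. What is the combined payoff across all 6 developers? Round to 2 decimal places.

737.84 hours

Total contributed: 16 + 2 + 26 + 32 + 3 + 27 = 106; total kept: 6 × 41 − 106 = 140.
The shared codebase effort pays out 0.94 × 6 × 106 = 597.84 in aggregate.
Group total = 140 + 597.84 = 737.84.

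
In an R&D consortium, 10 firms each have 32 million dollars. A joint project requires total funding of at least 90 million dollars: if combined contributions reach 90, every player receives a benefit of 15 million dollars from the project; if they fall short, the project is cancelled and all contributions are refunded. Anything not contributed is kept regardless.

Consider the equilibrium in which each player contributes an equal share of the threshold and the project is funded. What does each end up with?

Equal share of the threshold: 90/10 = 9.
At this profile no one gains by cutting their contribution: any cut drops the total below 90, the project is cancelled, contributions are refunded, and the deviator ends with 32, which is less than 32 − 9 + 15 = 38. Contributing more than 9 just wastes the excess. So contributing exactly 9 is a best response.
Each player's payoff: 32 − 9 + 15 = 38.

38 million dollars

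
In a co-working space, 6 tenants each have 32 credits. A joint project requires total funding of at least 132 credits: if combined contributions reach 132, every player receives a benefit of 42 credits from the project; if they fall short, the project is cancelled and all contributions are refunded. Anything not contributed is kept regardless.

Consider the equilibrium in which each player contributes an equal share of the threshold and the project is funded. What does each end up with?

52 credits

Equal share of the threshold: 132/6 = 22.
At this profile no one gains by cutting their contribution: any cut drops the total below 132, the project is cancelled, contributions are refunded, and the deviator ends with 32, which is less than 32 − 22 + 42 = 52. Contributing more than 22 just wastes the excess. So contributing exactly 22 is a best response.
Each player's payoff: 32 − 22 + 42 = 52.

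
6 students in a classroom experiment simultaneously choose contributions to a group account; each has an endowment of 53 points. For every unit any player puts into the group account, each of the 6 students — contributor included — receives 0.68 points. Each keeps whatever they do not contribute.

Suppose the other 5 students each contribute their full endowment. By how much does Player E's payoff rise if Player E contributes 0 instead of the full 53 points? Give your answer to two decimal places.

16.96 points

Switching from a contribution of 53 to 0 lets Player E keep an extra 53 points, but lowers the group account by 53, which costs Player E their own share of that drop: 0.68 × 53 = 36.04.
Net gain = 53 − 36.04 = 16.96. The private return per contributed unit (0.68) is below 1, so free-riding is indeed the best response regardless of what the others do.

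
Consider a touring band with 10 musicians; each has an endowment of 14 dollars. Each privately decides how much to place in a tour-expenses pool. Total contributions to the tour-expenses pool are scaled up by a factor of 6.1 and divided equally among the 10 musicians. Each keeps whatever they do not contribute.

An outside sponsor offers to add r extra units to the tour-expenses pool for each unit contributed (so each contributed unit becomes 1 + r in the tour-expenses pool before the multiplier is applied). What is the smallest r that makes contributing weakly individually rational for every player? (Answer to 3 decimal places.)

With matching at rate r, one contributed unit becomes (1 + r) in the tour-expenses pool and returns 6.1 × (1 + r) / 10 to the contributor.
Setting this equal to 1: 1 + r = 10/6.1 = 1.6393.
So the minimum matching rate is r = 1.6393 − 1 = 0.639.

0.639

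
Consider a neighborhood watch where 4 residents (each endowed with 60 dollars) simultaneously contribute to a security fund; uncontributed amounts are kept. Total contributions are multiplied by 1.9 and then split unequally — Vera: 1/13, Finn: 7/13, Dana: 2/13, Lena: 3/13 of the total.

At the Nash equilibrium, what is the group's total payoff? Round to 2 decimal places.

A player with share s gets back 1.9·s per unit contributed, so full contribution is dominant for anyone with s > 1/1.9 = 0.5263 and zero contribution is dominant for anyone below.
Finn alone (share 7/13) is above the threshold, contributing 60; the remaining 3 contribute 0. Total contributed: 60.
The security fund pays out 1.9 × 60 = 114.00 in total (split across the unequal shares, but the aggregate is all that matters for the group sum).
The 3 free-riders keep 60 each, adding 180. Group total = 180 + 114.00 = 294.00.

294.00 dollars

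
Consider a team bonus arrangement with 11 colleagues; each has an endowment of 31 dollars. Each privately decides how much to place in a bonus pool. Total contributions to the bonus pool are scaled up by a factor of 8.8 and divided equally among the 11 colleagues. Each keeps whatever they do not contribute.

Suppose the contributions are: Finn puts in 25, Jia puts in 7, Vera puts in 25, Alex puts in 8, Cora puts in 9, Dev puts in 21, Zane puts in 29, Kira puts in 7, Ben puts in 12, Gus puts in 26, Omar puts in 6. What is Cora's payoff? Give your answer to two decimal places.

162.00 dollars

Total contributed: 25 + 7 + 25 + 8 + 9 + 21 + 29 + 7 + 12 + 26 + 6 = 175.
Each receives 8.8 × 175 / 11 = 140.00 from the bonus pool.
Cora keeps 31 − 9 = 22, so Cora's payoff is 22 + 140.00 = 162.00.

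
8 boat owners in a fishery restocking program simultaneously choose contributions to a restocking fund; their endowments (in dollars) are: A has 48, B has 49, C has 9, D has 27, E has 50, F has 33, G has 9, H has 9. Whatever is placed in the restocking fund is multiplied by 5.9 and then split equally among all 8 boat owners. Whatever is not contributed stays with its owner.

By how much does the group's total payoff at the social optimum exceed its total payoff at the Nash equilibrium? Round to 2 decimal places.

1146.60 dollars

The private return per contributed unit is 5.9/8 = 0.7375 < 1 for every player regardless of endowment, so the Nash equilibrium is zero contribution and the group total is Σ E_j = 48 + 49 + 9 + 27 + 50 + 33 + 9 + 9 = 234.
Each contributed unit returns 5.900 to the group, so the social optimum is full contribution by everyone: group total = 5.900 × 234 = 1380.60.
Efficiency loss = (5.900 − 1) × 234 = 1146.60.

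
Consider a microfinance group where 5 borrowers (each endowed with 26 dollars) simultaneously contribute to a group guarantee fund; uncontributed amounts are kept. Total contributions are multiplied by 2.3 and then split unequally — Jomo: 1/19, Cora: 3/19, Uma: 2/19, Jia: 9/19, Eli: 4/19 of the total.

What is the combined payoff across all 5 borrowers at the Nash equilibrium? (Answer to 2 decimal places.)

163.80 dollars

Player j's private return per contributed unit is 2.3 × (j's share). Contributing is weakly dominant for j when that share is at least 1/2.3 = 0.4348, and contributing 0 is dominant otherwise.
Jia alone (share 9/19) is above the threshold, contributing 26; the remaining 4 contribute 0. Total contributed: 26.
The group guarantee fund pays out 2.3 × 26 = 59.80 in total (split across the unequal shares, but the aggregate is all that matters for the group sum).
The 4 free-riders keep 26 each, adding 104. Group total = 104 + 59.80 = 163.80.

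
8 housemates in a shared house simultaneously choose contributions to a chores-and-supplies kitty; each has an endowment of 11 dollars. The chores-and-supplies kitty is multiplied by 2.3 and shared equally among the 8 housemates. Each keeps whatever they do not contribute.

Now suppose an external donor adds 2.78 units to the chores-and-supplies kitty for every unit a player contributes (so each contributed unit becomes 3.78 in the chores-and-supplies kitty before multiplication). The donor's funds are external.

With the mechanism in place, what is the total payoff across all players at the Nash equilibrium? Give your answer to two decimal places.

Under the mechanism each unit contributed yields 2.3 × 3.78 / 8 = 1.0868 back to its contributor per unit of net cost, which exceeds 1, making full contribution the dominant choice for everyone.
So the Nash equilibrium is full contribution by all 8; the group earns 2.3 × 3.78 × 88 = 765.07.

765.07 dollars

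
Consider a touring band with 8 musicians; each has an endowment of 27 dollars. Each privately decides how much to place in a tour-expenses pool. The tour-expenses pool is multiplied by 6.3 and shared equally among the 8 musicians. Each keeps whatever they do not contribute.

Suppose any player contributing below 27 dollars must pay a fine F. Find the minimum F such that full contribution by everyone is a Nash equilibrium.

Given the others contribute fully, the best deviation is to contribute 0 (any partial contribution still incurs the fine and gives up units whose private return 0.7875 is below 1).
Deviating from 27 to 0 saves 27 dollars but forfeits the deviator's share of the drop in the tour-expenses pool: 6.3/8 × 27 = 21.26.
So the deviation gain is 27 − 21.26 = 5.74, and the fine must be at least 5.74 dollars to wipe it out.

5.74 dollars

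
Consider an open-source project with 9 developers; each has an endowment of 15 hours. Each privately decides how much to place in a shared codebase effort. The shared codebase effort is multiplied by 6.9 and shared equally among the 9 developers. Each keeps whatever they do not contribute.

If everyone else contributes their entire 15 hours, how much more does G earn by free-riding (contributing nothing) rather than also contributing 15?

Switching from a contribution of 15 to 0 lets G keep an extra 15 hours, but lowers the shared codebase effort by 15, which costs G their own share of that drop: 6.9/9 × 15 = 11.50.
Net gain = 15 − 11.50 = 3.50. The private return per contributed unit (0.7667) is below 1, so free-riding is indeed the best response regardless of what the others do.

3.50 hours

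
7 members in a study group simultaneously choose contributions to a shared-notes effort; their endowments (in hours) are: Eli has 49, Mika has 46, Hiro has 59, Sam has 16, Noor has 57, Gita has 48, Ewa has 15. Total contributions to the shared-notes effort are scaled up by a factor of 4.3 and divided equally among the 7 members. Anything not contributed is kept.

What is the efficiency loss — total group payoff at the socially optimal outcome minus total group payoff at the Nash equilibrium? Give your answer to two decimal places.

The private return per contributed unit is 4.3/7 = 0.6143 < 1 for every player regardless of endowment, so the Nash equilibrium is zero contribution and the group total is Σ E_j = 49 + 46 + 59 + 16 + 57 + 48 + 15 = 290.
Each contributed unit returns 4.300 to the group, so the social optimum is full contribution by everyone: group total = 4.300 × 290 = 1247.00.
Efficiency loss = (4.300 − 1) × 290 = 957.00.

957.00 hours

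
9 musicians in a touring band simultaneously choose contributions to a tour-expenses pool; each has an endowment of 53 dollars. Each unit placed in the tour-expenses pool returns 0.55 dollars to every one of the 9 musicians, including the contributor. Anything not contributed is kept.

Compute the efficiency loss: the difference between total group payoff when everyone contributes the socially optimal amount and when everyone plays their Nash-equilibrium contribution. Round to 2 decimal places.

The private return per contributed unit is 0.55 < 1, so contributing 0 is dominant for every player. At the Nash equilibrium everyone keeps their 53, and the group total is 9 × 53 = 477.
Each contributed unit returns 4.950 to the group as a whole (0.55 to each of 9 players), which exceeds 1, so the social optimum is full contribution: group total = 4.950 × 477 = 2361.15.
Efficiency loss = 2361.15 − 477 = 1884.15.

1884.15 dollars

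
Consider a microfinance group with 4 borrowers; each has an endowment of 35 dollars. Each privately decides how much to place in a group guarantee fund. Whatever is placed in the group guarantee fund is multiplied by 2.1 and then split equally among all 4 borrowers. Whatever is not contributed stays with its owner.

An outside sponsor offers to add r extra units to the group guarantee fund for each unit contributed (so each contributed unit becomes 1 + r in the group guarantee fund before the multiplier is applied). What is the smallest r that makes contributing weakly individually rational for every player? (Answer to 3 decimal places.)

With matching at rate r, one contributed unit becomes (1 + r) in the group guarantee fund and returns 2.1 × (1 + r) / 4 to the contributor.
Setting this equal to 1: 1 + r = 4/2.1 = 1.9048.
So the minimum matching rate is r = 1.9048 − 1 = 0.905.

0.905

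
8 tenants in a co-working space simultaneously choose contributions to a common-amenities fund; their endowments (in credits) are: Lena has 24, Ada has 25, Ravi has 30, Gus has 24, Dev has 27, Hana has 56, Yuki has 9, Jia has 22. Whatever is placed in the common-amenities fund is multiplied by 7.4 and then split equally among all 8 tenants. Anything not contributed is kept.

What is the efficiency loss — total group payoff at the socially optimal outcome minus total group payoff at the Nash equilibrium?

1388.80 credits

The private return per contributed unit is 7.4/8 = 0.9250 < 1 for every player regardless of endowment, so the Nash equilibrium is zero contribution and the group total is Σ E_j = 24 + 25 + 30 + 24 + 27 + 56 + 9 + 22 = 217.
Each contributed unit returns 7.400 to the group, so the social optimum is full contribution by everyone: group total = 7.400 × 217 = 1605.80.
Efficiency loss = (7.400 − 1) × 217 = 1388.80.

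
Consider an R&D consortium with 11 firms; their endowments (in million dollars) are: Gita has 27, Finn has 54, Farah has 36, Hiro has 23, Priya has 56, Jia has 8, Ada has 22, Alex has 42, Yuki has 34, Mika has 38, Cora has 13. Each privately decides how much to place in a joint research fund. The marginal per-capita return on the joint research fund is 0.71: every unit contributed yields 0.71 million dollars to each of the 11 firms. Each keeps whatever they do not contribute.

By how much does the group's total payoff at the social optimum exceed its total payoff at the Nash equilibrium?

The private return per contributed unit is 0.71 < 1 for everyone, so the Nash equilibrium is zero contribution and the group total is Σ E_j = 27 + 54 + 36 + 23 + 56 + 8 + 22 + 42 + 34 + 38 + 13 = 353.
Each contributed unit returns 7.810 to the group, so the social optimum is full contribution by everyone: group total = 7.810 × 353 = 2756.93.
Efficiency loss = (7.810 − 1) × 353 = 2403.93.

2403.93 million dollars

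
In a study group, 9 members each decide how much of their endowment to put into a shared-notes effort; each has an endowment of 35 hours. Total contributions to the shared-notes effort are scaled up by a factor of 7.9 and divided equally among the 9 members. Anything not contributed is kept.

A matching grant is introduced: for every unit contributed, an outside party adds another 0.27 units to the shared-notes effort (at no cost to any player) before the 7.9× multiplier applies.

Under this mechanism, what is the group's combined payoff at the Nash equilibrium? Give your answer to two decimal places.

Under the mechanism each unit contributed yields 7.9 × 1.27 / 9 = 1.1148 back to its contributor per unit of net cost, which exceeds 1, making full contribution the dominant choice for everyone.
So the Nash equilibrium is full contribution by all 9; the group earns 7.9 × 1.27 × 315 = 3160.40.

3160.40 hours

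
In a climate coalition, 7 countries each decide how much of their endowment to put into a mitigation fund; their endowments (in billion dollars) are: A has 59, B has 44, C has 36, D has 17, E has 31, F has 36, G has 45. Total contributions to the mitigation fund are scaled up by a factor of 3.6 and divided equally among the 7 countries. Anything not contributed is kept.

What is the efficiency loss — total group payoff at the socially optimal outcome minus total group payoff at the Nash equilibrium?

The private return per contributed unit is 3.6/7 = 0.5143 < 1 for every player regardless of endowment, so the Nash equilibrium is zero contribution and the group total is Σ E_j = 59 + 44 + 36 + 17 + 31 + 36 + 45 = 268.
Each contributed unit returns 3.600 to the group, so the social optimum is full contribution by everyone: group total = 3.600 × 268 = 964.80.
Efficiency loss = (3.600 − 1) × 268 = 696.80.

696.80 billion dollars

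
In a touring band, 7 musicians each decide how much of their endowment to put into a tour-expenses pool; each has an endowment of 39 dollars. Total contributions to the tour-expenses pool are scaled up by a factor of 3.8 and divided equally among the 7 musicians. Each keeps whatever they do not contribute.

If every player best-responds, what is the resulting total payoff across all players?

Each contributed unit returns 3.8/7 = 0.5429 to its contributor — below 1 — so contributing 0 is dominant for every player. At the Nash equilibrium everyone keeps their 39, and the group total is 7 × 39 = 273.

273.00 dollars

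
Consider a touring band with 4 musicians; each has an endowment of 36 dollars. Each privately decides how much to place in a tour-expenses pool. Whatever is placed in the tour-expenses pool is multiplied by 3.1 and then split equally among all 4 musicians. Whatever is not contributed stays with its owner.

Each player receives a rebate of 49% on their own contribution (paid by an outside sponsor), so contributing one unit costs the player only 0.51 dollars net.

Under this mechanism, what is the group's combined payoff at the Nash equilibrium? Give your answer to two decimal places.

516.96 dollars

Under the mechanism each unit contributed yields (3.1/4) / 0.51 = 1.5196 back to its contributor per unit of net cost, which exceeds 1, making full contribution the dominant choice for everyone.
At the Nash equilibrium everyone contributes 36. Group total payoff = 4 × (36 × 0.49 + 3.1 × 36) = 516.96.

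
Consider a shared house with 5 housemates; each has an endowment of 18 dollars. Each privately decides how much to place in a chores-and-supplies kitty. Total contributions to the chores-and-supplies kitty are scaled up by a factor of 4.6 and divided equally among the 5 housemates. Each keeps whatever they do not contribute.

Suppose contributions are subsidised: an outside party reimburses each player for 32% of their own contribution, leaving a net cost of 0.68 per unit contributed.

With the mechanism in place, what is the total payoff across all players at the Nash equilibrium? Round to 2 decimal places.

Under the mechanism each unit contributed yields (4.6/5) / 0.68 = 1.3529 back to its contributor per unit of net cost, which exceeds 1, making full contribution the dominant choice for everyone.
So the Nash equilibrium is full contribution by all 5; the group earns 5 × (18 × 0.32 + 4.6 × 18) = 442.80.

442.80 dollars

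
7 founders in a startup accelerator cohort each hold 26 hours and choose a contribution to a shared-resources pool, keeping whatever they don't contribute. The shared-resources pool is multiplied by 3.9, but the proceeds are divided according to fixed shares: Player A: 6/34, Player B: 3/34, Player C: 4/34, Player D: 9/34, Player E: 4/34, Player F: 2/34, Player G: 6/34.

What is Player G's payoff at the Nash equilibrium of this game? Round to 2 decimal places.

43.89 hours

Each unit j contributes comes back to j as 3.9 × (j's share), so j prefers to contribute only if that share exceeds 1/3.9 = 0.2564; otherwise keeping the unit dominates.
Only Player D (9/34) clears that bar, contributing 26; the remaining 6 contribute 0. Total contributed: 26.
Player G keeps 26 and receives 3.9 × 26 × 6/34 = 17.89 from the shared-resources pool, for a payoff of 43.89.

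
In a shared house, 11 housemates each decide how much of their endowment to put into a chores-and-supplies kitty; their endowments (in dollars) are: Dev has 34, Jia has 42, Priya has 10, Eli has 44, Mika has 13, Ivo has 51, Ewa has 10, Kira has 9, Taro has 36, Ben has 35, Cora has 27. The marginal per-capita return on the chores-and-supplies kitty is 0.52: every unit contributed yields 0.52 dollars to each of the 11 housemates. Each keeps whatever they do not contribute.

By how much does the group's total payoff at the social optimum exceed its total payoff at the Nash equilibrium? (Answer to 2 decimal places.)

The private return per contributed unit is 0.52 < 1 for everyone, so the Nash equilibrium is zero contribution and the group total is Σ E_j = 34 + 42 + 10 + 44 + 13 + 51 + 10 + 9 + 36 + 35 + 27 = 311.
Each contributed unit returns 5.720 to the group, so the social optimum is full contribution by everyone: group total = 5.720 × 311 = 1778.92.
Efficiency loss = (5.720 − 1) × 311 = 1467.92.

1467.92 dollars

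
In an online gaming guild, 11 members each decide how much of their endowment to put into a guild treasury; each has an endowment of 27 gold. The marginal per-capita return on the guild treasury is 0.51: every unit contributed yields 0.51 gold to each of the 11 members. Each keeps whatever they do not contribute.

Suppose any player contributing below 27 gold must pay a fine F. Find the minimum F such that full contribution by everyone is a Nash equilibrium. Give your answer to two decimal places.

13.23 gold

Given the others contribute fully, the best deviation is to contribute 0 (any partial contribution still incurs the fine and gives up units whose private return 0.51 is below 1).
Deviating from 27 to 0 saves 27 gold but forfeits the deviator's share of the drop in the guild treasury: 0.51 × 27 = 13.77.
So the deviation gain is 27 − 13.77 = 13.23, and the fine must be at least 13.23 gold to wipe it out.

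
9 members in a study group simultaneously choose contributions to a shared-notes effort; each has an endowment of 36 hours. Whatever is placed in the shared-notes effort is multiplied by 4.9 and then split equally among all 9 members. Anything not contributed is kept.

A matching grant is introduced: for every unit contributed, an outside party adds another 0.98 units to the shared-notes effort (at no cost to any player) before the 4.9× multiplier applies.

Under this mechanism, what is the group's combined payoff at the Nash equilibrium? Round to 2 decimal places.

With the mechanism, a contributed unit returns 4.9 × 1.98 / 9 = 1.0780 per unit of net cost to the contributor — now above 1 — so contributing fully is weakly dominant for every player.
At the Nash equilibrium everyone contributes 36. Group total payoff = 4.9 × 1.98 × 324 = 3143.45.

3143.45 hours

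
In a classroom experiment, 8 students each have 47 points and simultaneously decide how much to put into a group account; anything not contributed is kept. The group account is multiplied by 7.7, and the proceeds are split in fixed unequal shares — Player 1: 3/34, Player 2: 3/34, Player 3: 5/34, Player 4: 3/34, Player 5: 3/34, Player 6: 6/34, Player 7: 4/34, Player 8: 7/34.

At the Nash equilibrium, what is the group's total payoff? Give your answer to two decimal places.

For player j, contributing a unit is worthwhile iff 7.7 × (j's share) ≥ 1, i.e. iff j's share is at least 0.1299.
The shares above 0.1299 belong to Player 3, Player 6 and Player 8, contributing 47 each; the remaining 5 contribute 0. Total contributed: 141.
The group account pays out 7.7 × 141 = 1085.70 in total (split across the unequal shares, but the aggregate is all that matters for the group sum).
The 5 free-riders keep 47 each, adding 235. Group total = 235 + 1085.70 = 1320.70.

1320.70 points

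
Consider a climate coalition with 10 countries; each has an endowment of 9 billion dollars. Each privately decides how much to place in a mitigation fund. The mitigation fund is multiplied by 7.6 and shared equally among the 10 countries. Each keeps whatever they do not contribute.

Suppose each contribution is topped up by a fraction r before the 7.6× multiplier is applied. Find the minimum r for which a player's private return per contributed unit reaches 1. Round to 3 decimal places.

0.316

With matching at rate r, one contributed unit becomes (1 + r) in the mitigation fund and returns 7.6 × (1 + r) / 10 to the contributor.
Setting this equal to 1: 1 + r = 10/7.6 = 1.3158.
So the minimum matching rate is r = 1.3158 − 1 = 0.316.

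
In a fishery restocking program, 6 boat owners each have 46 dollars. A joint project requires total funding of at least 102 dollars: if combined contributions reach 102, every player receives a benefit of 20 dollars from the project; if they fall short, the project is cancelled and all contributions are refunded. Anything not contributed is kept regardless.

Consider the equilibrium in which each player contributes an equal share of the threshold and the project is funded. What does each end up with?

49 dollars

Equal share of the threshold: 102/6 = 17.
At this profile no one gains by cutting their contribution: any cut drops the total below 102, the project is cancelled, contributions are refunded, and the deviator ends with 46, which is less than 46 − 17 + 20 = 49. Contributing more than 17 just wastes the excess. So contributing exactly 17 is a best response.
Each player's payoff: 46 − 17 + 20 = 49.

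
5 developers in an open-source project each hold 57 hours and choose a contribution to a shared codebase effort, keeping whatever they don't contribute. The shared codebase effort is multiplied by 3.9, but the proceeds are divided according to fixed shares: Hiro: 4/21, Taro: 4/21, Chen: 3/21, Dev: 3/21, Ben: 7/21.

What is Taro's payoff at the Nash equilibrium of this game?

99.34 hours

Each unit j contributes comes back to j as 3.9 × (j's share), so j prefers to contribute only if that share exceeds 1/3.9 = 0.2564; otherwise keeping the unit dominates.
Ben alone (share 7/21) is above the threshold, contributing 57; the remaining 4 contribute 0. Total contributed: 57.
Taro keeps 57 and receives 3.9 × 57 × 4/21 = 42.34 from the shared codebase effort, for a payoff of 99.34.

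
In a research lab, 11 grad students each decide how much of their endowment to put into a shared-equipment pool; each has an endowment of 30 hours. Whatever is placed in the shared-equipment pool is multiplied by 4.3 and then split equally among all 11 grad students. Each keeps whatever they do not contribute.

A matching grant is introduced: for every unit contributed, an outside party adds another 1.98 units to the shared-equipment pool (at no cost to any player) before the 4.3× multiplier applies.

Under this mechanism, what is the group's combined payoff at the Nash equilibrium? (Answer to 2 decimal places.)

4228.62 hours

The effective private return per unit is now 4.3 × 2.98 / 11 = 1.1649 > 1, so every player's dominant strategy flips to full contribution.
At the Nash equilibrium everyone contributes 30. Group total payoff = 4.3 × 2.98 × 330 = 4228.62.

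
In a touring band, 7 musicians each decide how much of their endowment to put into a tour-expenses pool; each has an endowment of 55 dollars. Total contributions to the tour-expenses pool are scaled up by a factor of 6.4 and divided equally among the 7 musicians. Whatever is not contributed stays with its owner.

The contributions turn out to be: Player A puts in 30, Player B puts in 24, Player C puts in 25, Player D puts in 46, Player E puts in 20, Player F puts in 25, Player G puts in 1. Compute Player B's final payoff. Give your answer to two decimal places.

Total contributed: 30 + 24 + 25 + 46 + 20 + 25 + 1 = 171.
Each receives 6.4 × 171 / 7 = 156.34 from the tour-expenses pool.
Player B keeps 55 − 24 = 31, so Player B's payoff is 31 + 156.34 = 187.34.

187.34 dollars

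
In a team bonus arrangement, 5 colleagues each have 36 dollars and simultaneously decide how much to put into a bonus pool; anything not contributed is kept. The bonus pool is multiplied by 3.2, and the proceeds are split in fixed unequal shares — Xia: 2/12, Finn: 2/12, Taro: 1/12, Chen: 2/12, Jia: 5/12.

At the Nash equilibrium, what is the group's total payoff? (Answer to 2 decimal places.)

259.20 dollars

For player j, contributing a unit is worthwhile iff 3.2 × (j's share) ≥ 1, i.e. iff j's share is at least 0.3125.
Jia alone (share 5/12) is above the threshold, contributing 36; the remaining 4 contribute 0. Total contributed: 36.
The bonus pool pays out 3.2 × 36 = 115.20 in total (split across the unequal shares, but the aggregate is all that matters for the group sum).
The 4 free-riders keep 36 each, adding 144. Group total = 144 + 115.20 = 259.20.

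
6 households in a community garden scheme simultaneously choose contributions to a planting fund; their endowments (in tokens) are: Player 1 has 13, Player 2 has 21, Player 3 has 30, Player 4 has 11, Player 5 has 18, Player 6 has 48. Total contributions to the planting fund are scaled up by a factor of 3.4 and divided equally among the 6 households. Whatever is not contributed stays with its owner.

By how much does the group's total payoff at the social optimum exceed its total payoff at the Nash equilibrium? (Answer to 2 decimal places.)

The private return per contributed unit is 3.4/6 = 0.5667 < 1 for every player regardless of endowment, so the Nash equilibrium is zero contribution and the group total is Σ E_j = 13 + 21 + 30 + 11 + 18 + 48 = 141.
Each contributed unit returns 3.400 to the group, so the social optimum is full contribution by everyone: group total = 3.400 × 141 = 479.40.
Efficiency loss = (3.400 − 1) × 141 = 338.40.

338.40 tokens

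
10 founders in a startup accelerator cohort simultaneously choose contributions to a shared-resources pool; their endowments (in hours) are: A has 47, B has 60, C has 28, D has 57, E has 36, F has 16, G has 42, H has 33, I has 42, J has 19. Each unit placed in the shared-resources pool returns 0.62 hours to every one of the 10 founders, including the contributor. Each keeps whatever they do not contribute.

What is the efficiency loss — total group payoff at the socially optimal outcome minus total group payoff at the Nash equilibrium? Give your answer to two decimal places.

1976.00 hours

The private return per contributed unit is 0.62 < 1 for everyone, so the Nash equilibrium is zero contribution and the group total is Σ E_j = 47 + 60 + 28 + 57 + 36 + 16 + 42 + 33 + 42 + 19 = 380.
Each contributed unit returns 6.200 to the group, so the social optimum is full contribution by everyone: group total = 6.200 × 380 = 2356.00.
Efficiency loss = (6.200 − 1) × 380 = 1976.00.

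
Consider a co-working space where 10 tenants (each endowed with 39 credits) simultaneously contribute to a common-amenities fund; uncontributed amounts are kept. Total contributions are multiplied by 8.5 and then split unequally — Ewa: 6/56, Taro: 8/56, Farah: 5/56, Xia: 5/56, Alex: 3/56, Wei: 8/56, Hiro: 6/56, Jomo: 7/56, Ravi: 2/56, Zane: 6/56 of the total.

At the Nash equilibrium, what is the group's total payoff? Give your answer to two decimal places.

1267.50 credits

Player j's private return per contributed unit is 8.5 × (j's share). Contributing is weakly dominant for j when that share is at least 1/8.5 = 0.1176, and contributing 0 is dominant otherwise.
The shares above 0.1176 belong to Taro, Wei and Jomo, contributing 39 each; the remaining 7 contribute 0. Total contributed: 117.
The common-amenities fund pays out 8.5 × 117 = 994.50 in total (split across the unequal shares, but the aggregate is all that matters for the group sum).
The 7 free-riders keep 39 each, adding 273. Group total = 273 + 994.50 = 1267.50.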